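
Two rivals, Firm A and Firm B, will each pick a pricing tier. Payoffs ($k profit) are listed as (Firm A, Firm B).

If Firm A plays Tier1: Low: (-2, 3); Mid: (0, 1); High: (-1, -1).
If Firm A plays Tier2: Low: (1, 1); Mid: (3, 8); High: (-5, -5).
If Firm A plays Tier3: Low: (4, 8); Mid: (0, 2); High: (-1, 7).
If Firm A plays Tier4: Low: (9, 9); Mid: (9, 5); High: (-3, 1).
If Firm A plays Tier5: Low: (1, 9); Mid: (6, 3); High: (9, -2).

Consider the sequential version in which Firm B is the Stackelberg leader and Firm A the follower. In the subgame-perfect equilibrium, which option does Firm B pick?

Work backward from Firm A's decision.
- Low: Firm A compares -2, 1, 4, 9, 1 and picks Tier4; Firm B would get 9.
- Mid: Firm A compares 0, 3, 0, 9, 6 and picks Tier4; Firm B would get 5.
- High: Firm A compares -1, -5, -1, -3, 9 and picks Tier5; Firm B would get -2.
Among 9, 5, -2, the best is 9 at Low. Subgame-perfect outcome: (Tier4, Low) with payoffs (9, 9).

Low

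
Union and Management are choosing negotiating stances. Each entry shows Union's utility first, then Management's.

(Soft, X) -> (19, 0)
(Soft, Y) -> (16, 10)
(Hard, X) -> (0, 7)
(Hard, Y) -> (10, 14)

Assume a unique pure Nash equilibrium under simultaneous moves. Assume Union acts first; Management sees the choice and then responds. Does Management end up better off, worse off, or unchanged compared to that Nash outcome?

Management best-responds to each possible Union move:
- Soft: BR = Y, leader payoff 16.
- Hard: BR = Y, leader payoff 10.
Union's induced payoffs are 16, 10, so Union commits to Soft. Subgame-perfect outcome: (Soft, Y) with payoffs (16, 10).
Under simultaneous play:
Union's best replies: X→Soft; Y→Soft.
Management's best replies: Soft→Y; Hard→Y.
The unique mutual best reply is (Soft, Y), giving (16, 10).
Management earns 10 sequentially versus 10 at the Nash outcome: unchanged.

unchanged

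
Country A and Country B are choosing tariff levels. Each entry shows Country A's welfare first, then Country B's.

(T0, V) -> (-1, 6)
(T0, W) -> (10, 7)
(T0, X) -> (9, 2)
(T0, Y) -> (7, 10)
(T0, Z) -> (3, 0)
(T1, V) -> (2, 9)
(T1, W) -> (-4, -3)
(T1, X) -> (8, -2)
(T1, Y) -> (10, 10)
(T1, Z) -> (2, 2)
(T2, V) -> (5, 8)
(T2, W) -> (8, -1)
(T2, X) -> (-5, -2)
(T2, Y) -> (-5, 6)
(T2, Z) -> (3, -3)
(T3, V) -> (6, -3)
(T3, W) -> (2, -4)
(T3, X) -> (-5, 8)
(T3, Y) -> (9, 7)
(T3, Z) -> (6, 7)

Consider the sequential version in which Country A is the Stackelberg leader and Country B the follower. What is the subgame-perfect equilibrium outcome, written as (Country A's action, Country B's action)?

Backward induction with Country A moving first.
- T0: BR = Y, leader payoff 7.
- T1: BR = Y, leader payoff 10.
- T2: BR = V, leader payoff 5.
- T3: BR = X, leader payoff -5.
Among 7, 10, 5, -5, the best is 10 at T1. Subgame-perfect outcome: (T1, Y) with payoffs (10, 10).

(T1, Y)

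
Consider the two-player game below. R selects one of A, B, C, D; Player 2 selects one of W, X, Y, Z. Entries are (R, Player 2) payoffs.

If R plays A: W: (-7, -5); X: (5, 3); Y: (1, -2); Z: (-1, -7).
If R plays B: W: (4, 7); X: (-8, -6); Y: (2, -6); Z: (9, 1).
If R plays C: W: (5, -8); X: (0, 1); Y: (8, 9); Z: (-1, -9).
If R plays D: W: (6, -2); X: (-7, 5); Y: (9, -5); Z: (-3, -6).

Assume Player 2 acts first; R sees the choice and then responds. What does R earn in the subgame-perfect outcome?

Solve by backward induction (Player 2 leads).
- W → R plays D (best of -7, 4, 5, 6); Player 2 gets -2.
- X → R plays A (best of 5, -8, 0, -7); Player 2 gets 3.
- Y → R plays D (best of 1, 2, 8, 9); Player 2 gets -5.
- Z → R plays B (best of -1, 9, -1, -3); Player 2 gets 1.
Player 2's induced payoffs are -2, 3, -5, 1, so Player 2 commits to X. Subgame-perfect outcome: (A, X) with payoffs (5, 3).

5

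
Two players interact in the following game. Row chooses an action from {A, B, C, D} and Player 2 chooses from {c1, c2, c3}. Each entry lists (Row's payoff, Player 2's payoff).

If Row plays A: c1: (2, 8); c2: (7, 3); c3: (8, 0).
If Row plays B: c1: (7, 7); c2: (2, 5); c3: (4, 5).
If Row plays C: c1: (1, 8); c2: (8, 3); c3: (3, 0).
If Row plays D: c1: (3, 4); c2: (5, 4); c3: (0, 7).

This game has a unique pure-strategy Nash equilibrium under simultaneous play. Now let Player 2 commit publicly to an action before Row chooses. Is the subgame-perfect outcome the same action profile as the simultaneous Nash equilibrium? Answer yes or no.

yes

Solve by backward induction (Player 2 leads).
- c1 → Row plays B (best of 2, 7, 1, 3); Player 2 gets 7.
- c2 → Row plays C (best of 7, 2, 8, 5); Player 2 gets 3.
- c3 → Row plays A (best of 8, 4, 3, 0); Player 2 gets 0.
Player 2's induced payoffs are 7, 3, 0, so Player 2 commits to c1. Subgame-perfect outcome: (B, c1) with payoffs (7, 7).
Now find the simultaneous Nash equilibrium.
Row's best replies: c1→B; c2→C; c3→A.
Player 2's best replies: A→c1; B→c1; C→c1; D→c3.
The unique mutual best reply is (B, c1), giving (7, 7).
Sequential outcome (B, c1) coincides with the Nash profile (B, c1).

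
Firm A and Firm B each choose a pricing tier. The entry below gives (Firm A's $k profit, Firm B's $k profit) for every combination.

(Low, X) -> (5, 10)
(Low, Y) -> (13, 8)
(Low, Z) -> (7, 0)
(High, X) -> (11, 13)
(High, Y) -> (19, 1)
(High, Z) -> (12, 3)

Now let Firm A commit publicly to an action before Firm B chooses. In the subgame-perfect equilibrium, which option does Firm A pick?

Work backward from Firm B's decision.
- Low → Firm B plays X (best of 10, 8, 0); Firm A gets 5.
- High → Firm B plays X (best of 13, 1, 3); Firm A gets 11.
Among 5, 11, the best is 11 at High. Subgame-perfect outcome: (High, X) with payoffs (11, 13).

High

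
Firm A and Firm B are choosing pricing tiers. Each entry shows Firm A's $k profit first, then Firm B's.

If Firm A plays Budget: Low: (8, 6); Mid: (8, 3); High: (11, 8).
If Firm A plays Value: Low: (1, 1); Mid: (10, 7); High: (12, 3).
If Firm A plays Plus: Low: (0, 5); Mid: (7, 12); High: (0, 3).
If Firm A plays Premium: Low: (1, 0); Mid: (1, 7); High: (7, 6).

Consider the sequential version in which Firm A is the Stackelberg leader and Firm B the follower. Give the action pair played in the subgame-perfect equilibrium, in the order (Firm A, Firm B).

(Budget, High)

Backward induction with Firm A moving first.
- Budget: Firm B compares 6, 3, 8 and picks High; Firm A would get 11.
- Value: Firm B compares 1, 7, 3 and picks Mid; Firm A would get 10.
- Plus: Firm B compares 5, 12, 3 and picks Mid; Firm A would get 7.
- Premium: Firm B compares 0, 7, 6 and picks Mid; Firm A would get 1.
Firm A's induced payoffs are 11, 10, 7, 1, so Firm A commits to Budget. Subgame-perfect outcome: (Budget, High) with payoffs (11, 8).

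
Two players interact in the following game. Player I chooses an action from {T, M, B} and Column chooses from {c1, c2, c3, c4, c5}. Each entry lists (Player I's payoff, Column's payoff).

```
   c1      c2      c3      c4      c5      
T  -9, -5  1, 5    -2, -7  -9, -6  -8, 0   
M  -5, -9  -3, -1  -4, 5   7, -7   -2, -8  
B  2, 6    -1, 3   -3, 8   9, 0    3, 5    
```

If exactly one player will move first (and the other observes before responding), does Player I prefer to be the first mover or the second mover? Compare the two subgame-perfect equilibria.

If Player I leads: Column's best replies are T→c2, M→c3, B→c3; Player I's induced payoffs 1, -4, -3; outcome (T, c2), payoffs (1, 5).
If Column leads: Player I's best replies are c1→B, c2→T, c3→T, c4→B, c5→B; Column's induced payoffs 6, 5, -7, 0, 5; outcome (B, c1), payoffs (2, 6).
Player I gets 1 moving first and 2 moving second, so Player I prefers to move second.

second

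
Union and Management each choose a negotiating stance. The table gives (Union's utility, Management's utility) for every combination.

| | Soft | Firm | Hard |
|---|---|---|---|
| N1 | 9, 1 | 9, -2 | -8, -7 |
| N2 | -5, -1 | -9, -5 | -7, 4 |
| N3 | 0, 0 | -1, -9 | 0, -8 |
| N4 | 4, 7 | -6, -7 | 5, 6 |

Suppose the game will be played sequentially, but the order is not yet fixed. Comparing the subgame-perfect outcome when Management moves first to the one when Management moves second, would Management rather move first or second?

first

If Union leads: Management's best replies are N1→Soft, N2→Hard, N3→Soft, N4→Soft; Union's induced payoffs 9, -7, 0, 4; outcome (N1, Soft), payoffs (9, 1).
If Management leads: Union's best replies are Soft→N1, Firm→N1, Hard→N4; Management's induced payoffs 1, -2, 6; outcome (N4, Hard), payoffs (5, 6).
Management gets 6 moving first and 1 moving second, so Management prefers to move first.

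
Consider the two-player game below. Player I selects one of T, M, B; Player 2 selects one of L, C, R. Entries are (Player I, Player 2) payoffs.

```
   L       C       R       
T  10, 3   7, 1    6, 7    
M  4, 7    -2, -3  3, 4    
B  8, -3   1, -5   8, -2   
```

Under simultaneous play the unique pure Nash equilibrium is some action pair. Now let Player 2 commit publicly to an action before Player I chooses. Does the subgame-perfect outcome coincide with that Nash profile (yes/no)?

no

Backward induction with Player 2 moving first.
- L → Player I plays T (best of 10, 4, 8); Player 2 gets 3.
- C → Player I plays T (best of 7, -2, 1); Player 2 gets 1.
- R → Player I plays B (best of 6, 3, 8); Player 2 gets -2.
Among 3, 1, -2, the best is 3 at L. Subgame-perfect outcome: (T, L) with payoffs (10, 3).
For the simultaneous game, intersect best replies.
Player I's best replies: L→T; C→T; R→B.
Player 2's best replies: T→R; M→L; B→R.
Only (B, R) has each player best-responding; Nash payoffs (8, -2).
Sequential outcome (T, L) differs from the Nash profile (B, R).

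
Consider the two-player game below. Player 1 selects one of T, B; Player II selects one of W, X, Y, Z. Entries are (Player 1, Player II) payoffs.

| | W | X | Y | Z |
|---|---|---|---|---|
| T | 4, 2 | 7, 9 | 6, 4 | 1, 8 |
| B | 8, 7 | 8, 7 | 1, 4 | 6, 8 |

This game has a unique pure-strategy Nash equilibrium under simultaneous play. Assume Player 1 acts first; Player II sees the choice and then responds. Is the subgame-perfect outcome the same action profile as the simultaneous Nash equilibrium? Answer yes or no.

no

Solve by backward induction (Player 1 leads).
- T → Player II plays X (best of 2, 9, 4, 8); Player 1 gets 7.
- B → Player II plays Z (best of 7, 7, 4, 8); Player 1 gets 6.
Maximizing over 7, 6, Player 1 chooses T. Subgame-perfect outcome: (T, X) with payoffs (7, 9).
Under simultaneous play:
Player 1's best replies: W→B; X→B; Y→T; Z→B.
Player II's best replies: T→X; B→Z.
Only (B, Z) has each player best-responding; Nash payoffs (6, 8).
Sequential outcome (T, X) differs from the Nash profile (B, Z).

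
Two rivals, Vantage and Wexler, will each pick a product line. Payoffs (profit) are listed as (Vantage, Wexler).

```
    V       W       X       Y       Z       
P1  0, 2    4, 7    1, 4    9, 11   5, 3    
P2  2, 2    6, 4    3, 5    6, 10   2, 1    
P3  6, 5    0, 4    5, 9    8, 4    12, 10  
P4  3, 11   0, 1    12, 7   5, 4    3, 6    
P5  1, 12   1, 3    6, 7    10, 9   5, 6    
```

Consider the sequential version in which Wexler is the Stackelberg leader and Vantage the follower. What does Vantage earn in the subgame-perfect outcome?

12

Backward induction with Wexler moving first.
- V: BR = P3, leader payoff 5.
- W: BR = P2, leader payoff 4.
- X: BR = P4, leader payoff 7.
- Y: BR = P5, leader payoff 9.
- Z: BR = P3, leader payoff 10.
Maximizing over 5, 4, 7, 9, 10, Wexler chooses Z. Subgame-perfect outcome: (P3, Z) with payoffs (12, 10).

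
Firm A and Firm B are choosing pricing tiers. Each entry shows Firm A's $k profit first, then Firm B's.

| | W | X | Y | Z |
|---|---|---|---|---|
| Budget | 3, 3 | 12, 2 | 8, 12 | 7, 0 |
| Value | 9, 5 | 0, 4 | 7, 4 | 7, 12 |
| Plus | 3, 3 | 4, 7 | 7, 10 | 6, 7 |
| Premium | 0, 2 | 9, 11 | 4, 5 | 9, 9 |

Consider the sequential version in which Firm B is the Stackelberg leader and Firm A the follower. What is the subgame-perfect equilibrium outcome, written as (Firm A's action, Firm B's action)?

(Budget, Y)

Solve by backward induction (Firm B leads).
- W: Firm A compares 3, 9, 3, 0 and picks Value; Firm B would get 5.
- X: Firm A compares 12, 0, 4, 9 and picks Budget; Firm B would get 2.
- Y: Firm A compares 8, 7, 7, 4 and picks Budget; Firm B would get 12.
- Z: Firm A compares 7, 7, 6, 9 and picks Premium; Firm B would get 9.
Among 5, 2, 12, 9, the best is 12 at Y. Subgame-perfect outcome: (Budget, Y) with payoffs (8, 12).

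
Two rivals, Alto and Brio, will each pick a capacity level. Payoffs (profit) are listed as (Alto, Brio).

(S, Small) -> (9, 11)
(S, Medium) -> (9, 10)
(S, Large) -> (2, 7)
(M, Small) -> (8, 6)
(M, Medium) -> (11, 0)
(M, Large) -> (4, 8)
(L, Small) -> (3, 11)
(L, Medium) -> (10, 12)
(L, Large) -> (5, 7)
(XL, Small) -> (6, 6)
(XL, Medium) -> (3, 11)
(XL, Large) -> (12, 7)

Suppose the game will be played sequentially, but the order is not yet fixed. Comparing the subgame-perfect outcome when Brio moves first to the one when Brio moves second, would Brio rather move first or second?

If Alto leads: Brio's best replies are S→Small, M→Large, L→Medium, XL→Medium; Alto's induced payoffs 9, 4, 10, 3; outcome (L, Medium), payoffs (10, 12).
If Brio leads: Alto's best replies are Small→S, Medium→M, Large→XL; Brio's induced payoffs 11, 0, 7; outcome (S, Small), payoffs (9, 11).
Brio gets 11 moving first and 12 moving second, so Brio prefers to move second.

second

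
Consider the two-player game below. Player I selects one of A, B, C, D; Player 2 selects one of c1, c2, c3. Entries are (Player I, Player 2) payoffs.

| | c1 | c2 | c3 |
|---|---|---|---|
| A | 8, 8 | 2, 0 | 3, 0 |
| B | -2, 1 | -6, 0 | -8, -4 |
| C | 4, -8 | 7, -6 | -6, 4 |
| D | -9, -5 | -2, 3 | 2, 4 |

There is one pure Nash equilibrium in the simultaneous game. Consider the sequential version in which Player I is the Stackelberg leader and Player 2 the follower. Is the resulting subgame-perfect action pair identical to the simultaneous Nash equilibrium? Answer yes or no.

Backward induction with Player I moving first.
- A: BR = c1, leader payoff 8.
- B: BR = c1, leader payoff -2.
- C: BR = c3, leader payoff -6.
- D: BR = c3, leader payoff 2.
Among 8, -2, -6, 2, the best is 8 at A. Subgame-perfect outcome: (A, c1) with payoffs (8, 8).
For the simultaneous game, intersect best replies.
Player I's best replies: c1→A; c2→C; c3→A.
Player 2's best replies: A→c1; B→c1; C→c3; D→c3.
Only (A, c1) has each player best-responding; Nash payoffs (8, 8).
Sequential outcome (A, c1) coincides with the Nash profile (A, c1).

yes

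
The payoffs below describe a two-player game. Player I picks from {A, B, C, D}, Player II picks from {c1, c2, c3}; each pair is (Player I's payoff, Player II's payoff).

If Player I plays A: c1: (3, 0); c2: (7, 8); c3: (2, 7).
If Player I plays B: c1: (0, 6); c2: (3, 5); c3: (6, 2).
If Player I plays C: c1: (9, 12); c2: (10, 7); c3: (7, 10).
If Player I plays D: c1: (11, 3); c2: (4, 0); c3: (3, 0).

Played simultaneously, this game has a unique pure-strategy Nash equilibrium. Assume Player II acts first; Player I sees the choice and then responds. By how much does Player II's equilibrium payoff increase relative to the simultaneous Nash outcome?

Work backward from Player I's decision.
- c1: Player I compares 3, 0, 9, 11 and picks D; Player II would get 3.
- c2: Player I compares 7, 3, 10, 4 and picks C; Player II would get 7.
- c3: Player I compares 2, 6, 7, 3 and picks C; Player II would get 10.
Among 3, 7, 10, the best is 10 at c3. Subgame-perfect outcome: (C, c3) with payoffs (7, 10).
Now find the simultaneous Nash equilibrium.
Player I's best replies: c1→D; c2→C; c3→C.
Player II's best replies: A→c2; B→c1; C→c1; D→c1.
The unique mutual best reply is (D, c1), giving (11, 3).
Player II's commitment gain: 10 − 3 = 7.

7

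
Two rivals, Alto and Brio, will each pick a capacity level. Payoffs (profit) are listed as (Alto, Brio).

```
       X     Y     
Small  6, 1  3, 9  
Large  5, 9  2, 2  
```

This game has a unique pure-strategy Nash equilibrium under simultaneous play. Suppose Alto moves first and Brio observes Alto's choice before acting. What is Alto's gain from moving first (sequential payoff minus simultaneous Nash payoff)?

Backward induction with Alto moving first.
- Small → Brio plays Y (best of 1, 9); Alto gets 3.
- Large → Brio plays X (best of 9, 2); Alto gets 5.
Maximizing over 3, 5, Alto chooses Large. Subgame-perfect outcome: (Large, X) with payoffs (5, 9).
Under simultaneous play:
Alto's best replies: X→Small; Y→Small.
Brio's best replies: Small→Y; Large→X.
The unique mutual best reply is (Small, Y), giving (3, 9).
Alto's commitment gain: 5 − 3 = 2.

2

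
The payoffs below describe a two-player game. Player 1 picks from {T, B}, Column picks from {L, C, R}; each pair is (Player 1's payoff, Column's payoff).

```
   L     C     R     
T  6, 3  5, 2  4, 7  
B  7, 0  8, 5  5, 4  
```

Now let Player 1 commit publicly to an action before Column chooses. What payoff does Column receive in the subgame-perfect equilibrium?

5

Work backward from Column's decision.
- T: BR = R, leader payoff 4.
- B: BR = C, leader payoff 8.
Maximizing over 4, 8, Player 1 chooses B. Subgame-perfect outcome: (B, C) with payoffs (8, 5).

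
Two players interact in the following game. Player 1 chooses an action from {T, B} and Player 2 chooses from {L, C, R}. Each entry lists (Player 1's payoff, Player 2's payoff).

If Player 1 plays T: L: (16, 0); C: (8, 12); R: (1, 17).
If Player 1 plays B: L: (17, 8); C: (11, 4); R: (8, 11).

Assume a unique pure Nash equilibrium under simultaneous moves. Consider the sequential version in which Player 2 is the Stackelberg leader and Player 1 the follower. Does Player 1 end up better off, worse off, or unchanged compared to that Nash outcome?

Player 1 best-responds to each possible Player 2 move:
- L → Player 1 plays B (best of 16, 17); Player 2 gets 8.
- C → Player 1 plays B (best of 8, 11); Player 2 gets 4.
- R → Player 1 plays B (best of 1, 8); Player 2 gets 11.
Player 2's induced payoffs are 8, 4, 11, so Player 2 commits to R. Subgame-perfect outcome: (B, R) with payoffs (8, 11).
Now find the simultaneous Nash equilibrium.
Player 1's best replies: L→B; C→B; R→B.
Player 2's best replies: T→R; B→R.
The unique mutual best reply is (B, R), giving (8, 11).
Player 1 earns 8 sequentially versus 8 at the Nash outcome: unchanged.

unchanged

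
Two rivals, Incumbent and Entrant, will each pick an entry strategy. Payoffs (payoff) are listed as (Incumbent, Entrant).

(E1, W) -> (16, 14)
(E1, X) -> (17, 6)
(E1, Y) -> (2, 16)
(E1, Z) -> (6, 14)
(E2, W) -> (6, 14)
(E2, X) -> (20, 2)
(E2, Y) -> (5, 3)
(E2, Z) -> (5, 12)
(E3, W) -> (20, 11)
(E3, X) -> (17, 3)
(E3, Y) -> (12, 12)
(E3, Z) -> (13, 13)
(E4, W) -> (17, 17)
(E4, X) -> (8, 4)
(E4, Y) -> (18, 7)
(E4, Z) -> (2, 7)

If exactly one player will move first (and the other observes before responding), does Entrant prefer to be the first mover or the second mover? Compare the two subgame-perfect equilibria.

second

If Incumbent leads: Entrant's best replies are E1→Y, E2→W, E3→Z, E4→W; Incumbent's induced payoffs 2, 6, 13, 17; outcome (E4, W), payoffs (17, 17).
If Entrant leads: Incumbent's best replies are W→E3, X→E2, Y→E4, Z→E3; Entrant's induced payoffs 11, 2, 7, 13; outcome (E3, Z), payoffs (13, 13).
Entrant gets 13 moving first and 17 moving second, so Entrant prefers to move second.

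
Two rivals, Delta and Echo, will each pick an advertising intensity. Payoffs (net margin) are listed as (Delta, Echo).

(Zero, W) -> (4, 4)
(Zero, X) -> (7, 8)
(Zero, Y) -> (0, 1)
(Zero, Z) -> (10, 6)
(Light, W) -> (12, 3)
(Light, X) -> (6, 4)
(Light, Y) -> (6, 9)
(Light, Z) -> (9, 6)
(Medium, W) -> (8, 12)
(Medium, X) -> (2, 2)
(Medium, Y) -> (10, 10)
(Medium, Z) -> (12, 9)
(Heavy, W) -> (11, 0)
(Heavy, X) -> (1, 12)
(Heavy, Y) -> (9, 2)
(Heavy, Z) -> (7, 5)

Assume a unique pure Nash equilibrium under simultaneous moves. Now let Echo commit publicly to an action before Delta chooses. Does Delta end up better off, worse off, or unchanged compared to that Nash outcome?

better off

Work backward from Delta's decision.
- W: Delta compares 4, 12, 8, 11 and picks Light; Echo would get 3.
- X: Delta compares 7, 6, 2, 1 and picks Zero; Echo would get 8.
- Y: Delta compares 0, 6, 10, 9 and picks Medium; Echo would get 10.
- Z: Delta compares 10, 9, 12, 7 and picks Medium; Echo would get 9.
Echo's induced payoffs are 3, 8, 10, 9, so Echo commits to Y. Subgame-perfect outcome: (Medium, Y) with payoffs (10, 10).
For the simultaneous game, intersect best replies.
Delta's best replies: W→Light; X→Zero; Y→Medium; Z→Medium.
Echo's best replies: Zero→X; Light→Y; Medium→W; Heavy→X.
Only (Zero, X) has each player best-responding; Nash payoffs (7, 8).
Delta earns 10 sequentially versus 7 at the Nash outcome: better off.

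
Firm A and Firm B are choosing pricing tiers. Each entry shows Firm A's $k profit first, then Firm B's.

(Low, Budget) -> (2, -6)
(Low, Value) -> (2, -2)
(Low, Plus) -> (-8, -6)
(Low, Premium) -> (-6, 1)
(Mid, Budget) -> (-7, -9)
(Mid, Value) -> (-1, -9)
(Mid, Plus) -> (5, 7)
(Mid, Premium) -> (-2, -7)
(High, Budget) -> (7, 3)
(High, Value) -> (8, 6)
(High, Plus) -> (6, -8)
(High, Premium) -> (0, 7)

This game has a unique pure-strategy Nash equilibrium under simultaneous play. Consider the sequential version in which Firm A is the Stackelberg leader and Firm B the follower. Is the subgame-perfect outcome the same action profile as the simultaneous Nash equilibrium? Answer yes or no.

no

Work backward from Firm B's decision.
- Low: BR = Premium, leader payoff -6.
- Mid: BR = Plus, leader payoff 5.
- High: BR = Premium, leader payoff 0.
Maximizing over -6, 5, 0, Firm A chooses Mid. Subgame-perfect outcome: (Mid, Plus) with payoffs (5, 7).
Now find the simultaneous Nash equilibrium.
Firm A's best replies: Budget→High; Value→High; Plus→High; Premium→High.
Firm B's best replies: Low→Premium; Mid→Plus; High→Premium.
The unique mutual best reply is (High, Premium), giving (0, 7).
Sequential outcome (Mid, Plus) differs from the Nash profile (High, Premium).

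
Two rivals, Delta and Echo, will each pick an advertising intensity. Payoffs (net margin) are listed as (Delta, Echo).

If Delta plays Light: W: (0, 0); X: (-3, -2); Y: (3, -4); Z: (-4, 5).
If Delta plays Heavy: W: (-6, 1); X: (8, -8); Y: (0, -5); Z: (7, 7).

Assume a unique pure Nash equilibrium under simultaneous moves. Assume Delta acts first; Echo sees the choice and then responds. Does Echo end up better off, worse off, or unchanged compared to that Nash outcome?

unchanged

Solve by backward induction (Delta leads).
- Light: Echo compares 0, -2, -4, 5 and picks Z; Delta would get -4.
- Heavy: Echo compares 1, -8, -5, 7 and picks Z; Delta would get 7.
Maximizing over -4, 7, Delta chooses Heavy. Subgame-perfect outcome: (Heavy, Z) with payoffs (7, 7).
Now find the simultaneous Nash equilibrium.
Delta's best replies: W→Light; X→Heavy; Y→Light; Z→Heavy.
Echo's best replies: Light→Z; Heavy→Z.
Only (Heavy, Z) has each player best-responding; Nash payoffs (7, 7).
Echo earns 7 sequentially versus 7 at the Nash outcome: unchanged.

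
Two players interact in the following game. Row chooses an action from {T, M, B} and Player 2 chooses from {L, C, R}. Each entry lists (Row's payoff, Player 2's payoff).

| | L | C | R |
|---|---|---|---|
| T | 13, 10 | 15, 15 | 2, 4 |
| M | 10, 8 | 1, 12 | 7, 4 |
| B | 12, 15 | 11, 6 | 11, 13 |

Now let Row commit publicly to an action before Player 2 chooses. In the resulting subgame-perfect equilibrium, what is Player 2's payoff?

Backward induction with Row moving first.
- T: BR = C, leader payoff 15.
- M: BR = C, leader payoff 1.
- B: BR = L, leader payoff 12.
Maximizing over 15, 1, 12, Row chooses T. Subgame-perfect outcome: (T, C) with payoffs (15, 15).

15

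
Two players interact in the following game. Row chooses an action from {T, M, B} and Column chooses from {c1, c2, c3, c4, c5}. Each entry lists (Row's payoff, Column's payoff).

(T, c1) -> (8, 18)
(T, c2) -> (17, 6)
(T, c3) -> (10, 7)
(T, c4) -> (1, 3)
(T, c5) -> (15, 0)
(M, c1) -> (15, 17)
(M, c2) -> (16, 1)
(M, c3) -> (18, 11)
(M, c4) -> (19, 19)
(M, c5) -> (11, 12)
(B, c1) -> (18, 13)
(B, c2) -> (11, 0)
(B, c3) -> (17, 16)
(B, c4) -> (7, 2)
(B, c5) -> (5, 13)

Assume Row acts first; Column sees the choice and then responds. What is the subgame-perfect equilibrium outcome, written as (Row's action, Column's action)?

(M, c4)

Solve by backward induction (Row leads).
- T: Column compares 18, 6, 7, 3, 0 and picks c1; Row would get 8.
- M: Column compares 17, 1, 11, 19, 12 and picks c4; Row would get 19.
- B: Column compares 13, 0, 16, 2, 13 and picks c3; Row would get 17.
Among 8, 19, 17, the best is 19 at M. Subgame-perfect outcome: (M, c4) with payoffs (19, 19).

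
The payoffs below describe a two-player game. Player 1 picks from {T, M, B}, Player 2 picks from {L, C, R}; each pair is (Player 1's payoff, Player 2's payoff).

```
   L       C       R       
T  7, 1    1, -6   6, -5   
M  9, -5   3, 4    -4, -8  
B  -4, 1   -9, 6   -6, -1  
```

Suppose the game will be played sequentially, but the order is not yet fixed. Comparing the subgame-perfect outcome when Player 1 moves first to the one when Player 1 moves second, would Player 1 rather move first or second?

If Player 1 leads: Player 2's best replies are T→L, M→C, B→C; Player 1's induced payoffs 7, 3, -9; outcome (T, L), payoffs (7, 1).
If Player 2 leads: Player 1's best replies are L→M, C→M, R→T; Player 2's induced payoffs -5, 4, -5; outcome (M, C), payoffs (3, 4).
Player 1 gets 7 moving first and 3 moving second, so Player 1 prefers to move first.

first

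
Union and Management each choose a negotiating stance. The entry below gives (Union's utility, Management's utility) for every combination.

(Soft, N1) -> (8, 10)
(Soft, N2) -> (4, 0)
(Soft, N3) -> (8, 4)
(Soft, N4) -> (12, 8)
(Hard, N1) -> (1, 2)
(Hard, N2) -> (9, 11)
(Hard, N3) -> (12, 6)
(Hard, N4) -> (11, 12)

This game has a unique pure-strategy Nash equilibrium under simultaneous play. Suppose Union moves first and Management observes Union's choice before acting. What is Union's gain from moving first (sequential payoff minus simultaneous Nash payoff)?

Backward induction with Union moving first.
- Soft → Management plays N1 (best of 10, 0, 4, 8); Union gets 8.
- Hard → Management plays N4 (best of 2, 11, 6, 12); Union gets 11.
Union's induced payoffs are 8, 11, so Union commits to Hard. Subgame-perfect outcome: (Hard, N4) with payoffs (11, 12).
Now find the simultaneous Nash equilibrium.
Union's best replies: N1→Soft; N2→Hard; N3→Hard; N4→Soft.
Management's best replies: Soft→N1; Hard→N4.
The unique mutual best reply is (Soft, N1), giving (8, 10).
Union's commitment gain: 11 − 8 = 3.

3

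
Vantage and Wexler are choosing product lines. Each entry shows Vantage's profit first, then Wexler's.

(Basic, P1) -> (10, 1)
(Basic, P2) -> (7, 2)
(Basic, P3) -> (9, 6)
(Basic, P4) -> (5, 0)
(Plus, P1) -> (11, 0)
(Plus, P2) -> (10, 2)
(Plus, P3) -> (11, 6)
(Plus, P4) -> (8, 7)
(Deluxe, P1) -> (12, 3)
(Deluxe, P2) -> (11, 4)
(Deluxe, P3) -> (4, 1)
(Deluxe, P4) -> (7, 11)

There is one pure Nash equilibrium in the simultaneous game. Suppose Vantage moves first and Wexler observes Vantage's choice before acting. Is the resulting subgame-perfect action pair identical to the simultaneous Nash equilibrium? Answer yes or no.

Backward induction with Vantage moving first.
- Basic: Wexler compares 1, 2, 6, 0 and picks P3; Vantage would get 9.
- Plus: Wexler compares 0, 2, 6, 7 and picks P4; Vantage would get 8.
- Deluxe: Wexler compares 3, 4, 1, 11 and picks P4; Vantage would get 7.
Among 9, 8, 7, the best is 9 at Basic. Subgame-perfect outcome: (Basic, P3) with payoffs (9, 6).
Now find the simultaneous Nash equilibrium.
Vantage's best replies: P1→Deluxe; P2→Deluxe; P3→Plus; P4→Plus.
Wexler's best replies: Basic→P3; Plus→P4; Deluxe→P4.
Only (Plus, P4) has each player best-responding; Nash payoffs (8, 7).
Sequential outcome (Basic, P3) differs from the Nash profile (Plus, P4).

no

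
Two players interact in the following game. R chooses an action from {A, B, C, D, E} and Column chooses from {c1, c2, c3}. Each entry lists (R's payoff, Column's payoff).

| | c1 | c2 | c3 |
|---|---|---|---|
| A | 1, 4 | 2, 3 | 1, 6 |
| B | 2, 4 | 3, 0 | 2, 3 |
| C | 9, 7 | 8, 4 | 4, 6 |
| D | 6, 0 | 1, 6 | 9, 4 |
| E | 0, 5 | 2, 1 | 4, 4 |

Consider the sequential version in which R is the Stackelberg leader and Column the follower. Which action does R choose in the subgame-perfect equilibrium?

C

Backward induction with R moving first.
- A → Column plays c3 (best of 4, 3, 6); R gets 1.
- B → Column plays c1 (best of 4, 0, 3); R gets 2.
- C → Column plays c1 (best of 7, 4, 6); R gets 9.
- D → Column plays c2 (best of 0, 6, 4); R gets 1.
- E → Column plays c1 (best of 5, 1, 4); R gets 0.
Maximizing over 1, 2, 9, 1, 0, R chooses C. Subgame-perfect outcome: (C, c1) with payoffs (9, 7).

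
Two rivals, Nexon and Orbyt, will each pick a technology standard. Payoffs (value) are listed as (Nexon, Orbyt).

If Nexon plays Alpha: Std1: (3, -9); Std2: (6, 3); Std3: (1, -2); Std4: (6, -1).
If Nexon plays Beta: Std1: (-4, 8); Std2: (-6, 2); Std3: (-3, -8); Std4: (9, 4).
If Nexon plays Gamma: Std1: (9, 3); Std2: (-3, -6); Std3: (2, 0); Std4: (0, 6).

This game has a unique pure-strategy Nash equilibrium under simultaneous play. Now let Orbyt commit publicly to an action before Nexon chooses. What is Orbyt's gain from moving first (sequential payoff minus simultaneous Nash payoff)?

Work backward from Nexon's decision.
- Std1: Nexon compares 3, -4, 9 and picks Gamma; Orbyt would get 3.
- Std2: Nexon compares 6, -6, -3 and picks Alpha; Orbyt would get 3.
- Std3: Nexon compares 1, -3, 2 and picks Gamma; Orbyt would get 0.
- Std4: Nexon compares 6, 9, 0 and picks Beta; Orbyt would get 4.
Among 3, 3, 0, 4, the best is 4 at Std4. Subgame-perfect outcome: (Beta, Std4) with payoffs (9, 4).
Now find the simultaneous Nash equilibrium.
Nexon's best replies: Std1→Gamma; Std2→Alpha; Std3→Gamma; Std4→Beta.
Orbyt's best replies: Alpha→Std2; Beta→Std1; Gamma→Std4.
Only (Alpha, Std2) has each player best-responding; Nash payoffs (6, 3).
Orbyt's commitment gain: 4 − 3 = 1.

1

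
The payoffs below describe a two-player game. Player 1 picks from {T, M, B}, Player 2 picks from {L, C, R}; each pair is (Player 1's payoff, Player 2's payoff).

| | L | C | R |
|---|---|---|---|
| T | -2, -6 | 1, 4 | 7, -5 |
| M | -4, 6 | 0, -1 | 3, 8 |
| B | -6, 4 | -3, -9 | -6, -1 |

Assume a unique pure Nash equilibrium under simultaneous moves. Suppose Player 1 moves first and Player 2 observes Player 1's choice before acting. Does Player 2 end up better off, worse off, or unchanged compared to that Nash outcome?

better off

Solve by backward induction (Player 1 leads).
- T: BR = C, leader payoff 1.
- M: BR = R, leader payoff 3.
- B: BR = L, leader payoff -6.
Player 1's induced payoffs are 1, 3, -6, so Player 1 commits to M. Subgame-perfect outcome: (M, R) with payoffs (3, 8).
Under simultaneous play:
Player 1's best replies: L→T; C→T; R→T.
Player 2's best replies: T→C; M→R; B→L.
Only (T, C) has each player best-responding; Nash payoffs (1, 4).
Player 2 earns 8 sequentially versus 4 at the Nash outcome: better off.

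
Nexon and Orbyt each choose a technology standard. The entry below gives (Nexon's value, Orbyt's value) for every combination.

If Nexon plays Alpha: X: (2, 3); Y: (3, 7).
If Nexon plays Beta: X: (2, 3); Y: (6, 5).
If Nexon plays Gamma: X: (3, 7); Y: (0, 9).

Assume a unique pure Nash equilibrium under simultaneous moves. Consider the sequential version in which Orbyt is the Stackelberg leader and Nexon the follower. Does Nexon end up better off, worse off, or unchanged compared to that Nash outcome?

worse off

Solve by backward induction (Orbyt leads).
- X: BR = Gamma, leader payoff 7.
- Y: BR = Beta, leader payoff 5.
Among 7, 5, the best is 7 at X. Subgame-perfect outcome: (Gamma, X) with payoffs (3, 7).
Now find the simultaneous Nash equilibrium.
Nexon's best replies: X→Gamma; Y→Beta.
Orbyt's best replies: Alpha→Y; Beta→Y; Gamma→Y.
The unique mutual best reply is (Beta, Y), giving (6, 5).
Nexon earns 3 sequentially versus 6 at the Nash outcome: worse off.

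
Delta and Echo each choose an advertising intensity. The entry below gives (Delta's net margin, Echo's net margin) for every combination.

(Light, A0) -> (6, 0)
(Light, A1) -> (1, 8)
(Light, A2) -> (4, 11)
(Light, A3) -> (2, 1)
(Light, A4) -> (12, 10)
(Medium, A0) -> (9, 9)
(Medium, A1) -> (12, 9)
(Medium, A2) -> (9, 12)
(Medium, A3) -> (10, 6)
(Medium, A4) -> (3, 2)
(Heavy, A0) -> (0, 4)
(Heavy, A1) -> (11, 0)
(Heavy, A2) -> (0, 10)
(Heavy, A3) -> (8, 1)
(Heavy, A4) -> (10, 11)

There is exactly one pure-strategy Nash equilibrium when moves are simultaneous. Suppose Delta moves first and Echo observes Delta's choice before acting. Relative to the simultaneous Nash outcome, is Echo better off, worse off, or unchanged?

worse off

Work backward from Echo's decision.
- Light: Echo compares 0, 8, 11, 1, 10 and picks A2; Delta would get 4.
- Medium: Echo compares 9, 9, 12, 6, 2 and picks A2; Delta would get 9.
- Heavy: Echo compares 4, 0, 10, 1, 11 and picks A4; Delta would get 10.
Maximizing over 4, 9, 10, Delta chooses Heavy. Subgame-perfect outcome: (Heavy, A4) with payoffs (10, 11).
Now find the simultaneous Nash equilibrium.
Delta's best replies: A0→Medium; A1→Medium; A2→Medium; A3→Medium; A4→Light.
Echo's best replies: Light→A2; Medium→A2; Heavy→A4.
Only (Medium, A2) has each player best-responding; Nash payoffs (9, 12).
Echo earns 11 sequentially versus 12 at the Nash outcome: worse off.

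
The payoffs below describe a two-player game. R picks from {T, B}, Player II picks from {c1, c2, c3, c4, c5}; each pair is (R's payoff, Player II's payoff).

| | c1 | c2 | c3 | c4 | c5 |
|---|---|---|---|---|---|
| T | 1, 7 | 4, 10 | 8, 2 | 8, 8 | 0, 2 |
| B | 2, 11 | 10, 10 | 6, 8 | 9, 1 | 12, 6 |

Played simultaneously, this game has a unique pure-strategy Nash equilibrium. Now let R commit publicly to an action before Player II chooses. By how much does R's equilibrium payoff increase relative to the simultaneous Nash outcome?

2

Player II best-responds to each possible R move:
- T → Player II plays c2 (best of 7, 10, 2, 8, 2); R gets 4.
- B → Player II plays c1 (best of 11, 10, 8, 1, 6); R gets 2.
R's induced payoffs are 4, 2, so R commits to T. Subgame-perfect outcome: (T, c2) with payoffs (4, 10).
Under simultaneous play:
R's best replies: c1→B; c2→B; c3→T; c4→B; c5→B.
Player II's best replies: T→c2; B→c1.
The unique mutual best reply is (B, c1), giving (2, 11).
R's commitment gain: 4 − 2 = 2.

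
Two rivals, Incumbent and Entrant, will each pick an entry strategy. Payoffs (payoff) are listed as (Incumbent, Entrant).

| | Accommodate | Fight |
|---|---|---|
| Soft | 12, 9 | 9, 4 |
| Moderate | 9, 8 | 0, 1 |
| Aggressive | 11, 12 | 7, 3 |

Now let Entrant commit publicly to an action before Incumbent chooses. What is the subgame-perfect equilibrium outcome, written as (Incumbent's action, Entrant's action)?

Incumbent best-responds to each possible Entrant move:
- Accommodate → Incumbent plays Soft (best of 12, 9, 11); Entrant gets 9.
- Fight → Incumbent plays Soft (best of 9, 0, 7); Entrant gets 4.
Maximizing over 9, 4, Entrant chooses Accommodate. Subgame-perfect outcome: (Soft, Accommodate) with payoffs (12, 9).

(Soft, Accommodate)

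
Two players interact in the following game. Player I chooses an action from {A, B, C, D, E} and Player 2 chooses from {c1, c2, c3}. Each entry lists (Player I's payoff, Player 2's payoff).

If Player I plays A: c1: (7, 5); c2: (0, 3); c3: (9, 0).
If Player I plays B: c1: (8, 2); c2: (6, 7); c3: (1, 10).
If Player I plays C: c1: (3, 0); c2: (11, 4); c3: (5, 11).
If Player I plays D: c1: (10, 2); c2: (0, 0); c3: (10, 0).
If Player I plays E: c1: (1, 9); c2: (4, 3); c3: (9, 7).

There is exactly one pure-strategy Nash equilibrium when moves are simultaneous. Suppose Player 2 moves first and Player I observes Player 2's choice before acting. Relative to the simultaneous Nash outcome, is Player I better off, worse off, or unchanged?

Backward induction with Player 2 moving first.
- c1 → Player I plays D (best of 7, 8, 3, 10, 1); Player 2 gets 2.
- c2 → Player I plays C (best of 0, 6, 11, 0, 4); Player 2 gets 4.
- c3 → Player I plays D (best of 9, 1, 5, 10, 9); Player 2 gets 0.
Maximizing over 2, 4, 0, Player 2 chooses c2. Subgame-perfect outcome: (C, c2) with payoffs (11, 4).
For the simultaneous game, intersect best replies.
Player I's best replies: c1→D; c2→C; c3→D.
Player 2's best replies: A→c1; B→c3; C→c3; D→c1; E→c1.
Only (D, c1) has each player best-responding; Nash payoffs (10, 2).
Player I earns 11 sequentially versus 10 at the Nash outcome: better off.

better off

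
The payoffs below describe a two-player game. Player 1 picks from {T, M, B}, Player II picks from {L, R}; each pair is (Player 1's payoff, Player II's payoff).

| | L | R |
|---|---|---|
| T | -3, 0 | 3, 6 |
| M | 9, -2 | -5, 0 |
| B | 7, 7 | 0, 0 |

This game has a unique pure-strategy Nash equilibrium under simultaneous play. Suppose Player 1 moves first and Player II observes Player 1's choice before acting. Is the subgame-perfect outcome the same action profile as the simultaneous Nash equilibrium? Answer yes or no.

Backward induction with Player 1 moving first.
- T: Player II compares 0, 6 and picks R; Player 1 would get 3.
- M: Player II compares -2, 0 and picks R; Player 1 would get -5.
- B: Player II compares 7, 0 and picks L; Player 1 would get 7.
Among 3, -5, 7, the best is 7 at B. Subgame-perfect outcome: (B, L) with payoffs (7, 7).
For the simultaneous game, intersect best replies.
Player 1's best replies: L→M; R→T.
Player II's best replies: T→R; M→R; B→L.
The unique mutual best reply is (T, R), giving (3, 6).
Sequential outcome (B, L) differs from the Nash profile (T, R).

no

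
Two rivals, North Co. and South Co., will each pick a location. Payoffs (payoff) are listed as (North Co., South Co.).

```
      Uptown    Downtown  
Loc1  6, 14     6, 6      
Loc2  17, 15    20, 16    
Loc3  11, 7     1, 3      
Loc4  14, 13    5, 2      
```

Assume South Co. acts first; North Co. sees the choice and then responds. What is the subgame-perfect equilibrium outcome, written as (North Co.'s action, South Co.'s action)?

(Loc2, Downtown)

North Co. best-responds to each possible South Co. move:
- Uptown → North Co. plays Loc2 (best of 6, 17, 11, 14); South Co. gets 15.
- Downtown → North Co. plays Loc2 (best of 6, 20, 1, 5); South Co. gets 16.
South Co.'s induced payoffs are 15, 16, so South Co. commits to Downtown. Subgame-perfect outcome: (Loc2, Downtown) with payoffs (20, 16).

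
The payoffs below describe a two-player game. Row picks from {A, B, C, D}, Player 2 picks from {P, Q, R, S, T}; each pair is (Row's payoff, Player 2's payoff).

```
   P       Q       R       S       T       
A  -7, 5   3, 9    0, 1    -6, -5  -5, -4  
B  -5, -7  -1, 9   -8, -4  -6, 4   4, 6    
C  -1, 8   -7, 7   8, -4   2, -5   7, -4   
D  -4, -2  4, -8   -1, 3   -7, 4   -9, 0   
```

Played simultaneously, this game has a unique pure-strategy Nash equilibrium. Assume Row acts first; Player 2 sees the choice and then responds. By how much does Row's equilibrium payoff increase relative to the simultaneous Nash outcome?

4

Backward induction with Row moving first.
- A: BR = Q, leader payoff 3.
- B: BR = Q, leader payoff -1.
- C: BR = P, leader payoff -1.
- D: BR = S, leader payoff -7.
Row's induced payoffs are 3, -1, -1, -7, so Row commits to A. Subgame-perfect outcome: (A, Q) with payoffs (3, 9).
Now find the simultaneous Nash equilibrium.
Row's best replies: P→C; Q→D; R→C; S→C; T→C.
Player 2's best replies: A→Q; B→Q; C→P; D→S.
The unique mutual best reply is (C, P), giving (-1, 8).
Row's commitment gain: 3 − -1 = 4.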